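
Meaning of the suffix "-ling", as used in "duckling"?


Suffix: -ling
As in: duckling -> duck + -ling
Meaning = small / young


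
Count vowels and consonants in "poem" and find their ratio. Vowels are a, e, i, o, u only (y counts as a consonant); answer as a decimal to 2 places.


Word: "poem"
Vowels (a,e,i,o,u): 2
Consonants: 2
Ratio = 2/2
= 1.00


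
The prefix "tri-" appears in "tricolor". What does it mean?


Prefix: tri-
Example: tricolor (tri- + color)
Meaning = three


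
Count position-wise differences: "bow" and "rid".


Comparing character by character (same length = 3):
  Pos 0: 'b' vs 'r' !=
  Pos 1: 'o' vs 'i' !=
  Pos 2: 'w' vs 'd' !=
Hamming distance = 3


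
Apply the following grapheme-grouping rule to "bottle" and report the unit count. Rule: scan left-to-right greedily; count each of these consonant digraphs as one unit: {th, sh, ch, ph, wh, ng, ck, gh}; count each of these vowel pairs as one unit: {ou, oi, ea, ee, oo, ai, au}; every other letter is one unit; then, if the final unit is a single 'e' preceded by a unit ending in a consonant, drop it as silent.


Word: "bottle" (6 letters)
Left-to-right scan:
  [1] 'b' (letter)
  [2] 'o' (letter)
  [3] 't' (letter)
  [4] 't' (letter)
  [5] 'l' (letter)
  [6] 'e' (letter)
Units from scan: 6
Final unit is 'e' after a consonant -> drop as silent (-1)
Sound units = 5 units


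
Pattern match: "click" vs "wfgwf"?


Pattern of "click": [0, 1, 2, 0, 3]
Pattern of "wfgwf": [0, 1, 2, 0, 1]
Patterns do not match
Same pattern = No


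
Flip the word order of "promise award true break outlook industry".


Original: "promise award true break outlook industry"
Words (1..n): promise | award | true | break | outlook | industry
Reversed (n..1): industry | outlook | break | true | award | promise
Result = "industry outlook break true award promise"


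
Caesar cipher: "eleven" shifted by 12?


Word: "eleven"
Shift: 12
Each letter → (letter + shift) mod 26:
  'e' (4) + 12 = 16 → 'q'
  'l' (11) + 12 = 23 → 'x'
  'e' (4) + 12 = 16 → 'q'
  'v' (21) + 12 = 7 → 'h'
  'e' (4) + 12 = 16 → 'q'
  'n' (13) + 12 = 25 → 'z'
Result = "qxqhqz"


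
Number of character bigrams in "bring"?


Word: "bring" (length 5)
Number of 2-grams = length - 2 + 1 = 5 - 2 + 1
= 4


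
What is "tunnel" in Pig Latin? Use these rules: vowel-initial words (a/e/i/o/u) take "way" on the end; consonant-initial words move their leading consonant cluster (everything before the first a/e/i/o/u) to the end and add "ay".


Word: "tunnel"
Starts with consonant(s) → move to end, add 'ay'
Consonant cluster: "t"
Pig Latin = "unneltay"


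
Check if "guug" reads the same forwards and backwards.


Word: "guug"
Reversed: "guug"
Forward == Backward? guug == guug
Palindrome = Yes


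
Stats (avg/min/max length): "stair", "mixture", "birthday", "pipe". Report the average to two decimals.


Lengths: "stair"=5, "mixture"=7, "birthday"=8, "pipe"=4
Sum = 24, Count = 4
Average = 24/4 = 6.00
= avg=6.00, min=4, max=8


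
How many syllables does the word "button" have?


Word: "button"
Syllable breakdown: but | ton
Counting: 2 parts
= 2 syllables


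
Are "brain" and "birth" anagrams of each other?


Word 1: "brain" → sorted: abinr
Word 2: "birth" → sorted: bhirt
Same letters? abinr != bhirt
Anagram = No


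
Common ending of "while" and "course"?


Word 1: "while"
Word 2: "course"
Comparing from end:
  Pos -1: 'e' == 'e'
  Pos -2: 'l' != 's' (stop)
LCS = "e" (length 1)


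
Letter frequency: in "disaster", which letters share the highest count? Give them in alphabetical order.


Word: "disaster"
Letter counts:
  'a': 1
  'd': 1
  'e': 1
  'i': 1
  'r': 1
  's': 2
  't': 1
Maximum count = 2
Most frequent = 's' (2 times each)


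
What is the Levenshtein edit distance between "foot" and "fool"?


Word 1: "foot" (length 4)
Word 2: "fool" (length 4)
One optimal edit sequence (insert/delete/substitute each cost 1):
  1. keep 'f'
  2. keep 'o'
  3. keep 'o'
  4. substitute 't' -> 'l'  (+1)
Total edit operations: 1
Edit distance = 1


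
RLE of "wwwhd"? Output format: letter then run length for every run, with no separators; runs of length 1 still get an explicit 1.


String: "wwwhd"
Scanning for consecutive runs:
  'w' x 3
  'h' x 1
  'd' x 1
RLE = "w3h1d1"


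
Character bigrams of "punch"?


Word: "punch" (length 5)
Number of bigrams = 5 - 2 + 1 = 4
  Position 0: "pu"
  Position 1: "un"
  Position 2: "nc"
  Position 3: "ch"
Bigrams = "pu", "un", "nc", "ch"


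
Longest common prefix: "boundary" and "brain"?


Word 1: "boundary"
Word 2: "brain"
Comparing from start:
  Pos 0: 'b' == 'b'
  Pos 1: 'o' != 'r' (stop)
LCP = "b" (length 1)


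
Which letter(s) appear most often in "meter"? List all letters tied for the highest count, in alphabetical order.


Word: "meter"
Letter counts:
  'e': 2
  'm': 1
  'r': 1
  't': 1
Maximum count = 2
Most frequent = 'e' (2 times each)


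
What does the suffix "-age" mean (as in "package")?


Suffix: -age
As in: package -> pack + -age
Meaning = result / collection


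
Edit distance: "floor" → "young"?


Word 1: "floor" (length 5)
Word 2: "young" (length 5)
One optimal edit sequence (insert/delete/substitute each cost 1):
  1. substitute 'f' -> 'y'  (+1)
  2. substitute 'l' -> 'o'  (+1)
  3. substitute 'o' -> 'u'  (+1)
  4. substitute 'o' -> 'n'  (+1)
  5. substitute 'r' -> 'g'  (+1)
Total edit operations: 5
Edit distance = 5


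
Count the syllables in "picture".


Word: "picture"
Syllable breakdown: pic · ture
Counting: 2 parts
= 2 syllables


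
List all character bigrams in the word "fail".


Word: "fail" (length 4)
Number of bigrams = 4 - 2 + 1 = 3
  Position 0: "fa"
  Position 1: "ai"
  Position 2: "il"
Bigrams = "fa", "ai", "il"


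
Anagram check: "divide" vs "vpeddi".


Word 1: "divide" → sorted: ddeiiv
Word 2: "vpeddi" → sorted: ddeipv
Same letters? ddeiiv != ddeipv
Anagram = No


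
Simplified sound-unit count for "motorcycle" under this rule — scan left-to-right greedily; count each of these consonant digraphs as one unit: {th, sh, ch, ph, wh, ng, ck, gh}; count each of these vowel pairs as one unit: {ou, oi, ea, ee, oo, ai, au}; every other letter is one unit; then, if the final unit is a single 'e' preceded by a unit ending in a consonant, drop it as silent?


Word: "motorcycle" (10 letters)
Left-to-right scan:
  [1] 'm' (letter)
  [2] 'o' (letter)
  [3] 't' (letter)
  [4] 'o' (letter)
  [5] 'r' (letter)
  [6] 'c' (letter)
  [7] 'y' (letter)
  [8] 'c' (letter)
  [9] 'l' (letter)
  [10] 'e' (letter)
Units from scan: 10
Final unit is 'e' after a consonant -> drop as silent (-1)
Sound units = 9 units


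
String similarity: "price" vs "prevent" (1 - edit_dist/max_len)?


Word 1: "price" (length 5)
Word 2: "prevent" (length 7)
One optimal edit sequence:
  1. keep 'p'
  2. keep 'r'
  3. substitute 'i' -> 'e'  (+1)
  4. substitute 'c' -> 'v'  (+1)
  5. keep 'e'
  6. insert 'n'  (+1)
  7. insert 't'  (+1)
Edit distance = 4
Max length = max(5, 7) = 7
Similarity = 1 - 4/7
= 0.4286


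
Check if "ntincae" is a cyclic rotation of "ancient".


Word: "ancient", Candidate: "ntincae"
Method: check if candidate is substring of word+word
"ancientancient" contains "ntincae"? No
Is rotation = No


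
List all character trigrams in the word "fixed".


Word: "fixed" (length 5)
Number of trigrams = 5 - 3 + 1 = 3
  Position 0: "fix"
  Position 1: "ixe"
  Position 2: "xed"
Trigrams = "fix", "ixe", "xed"


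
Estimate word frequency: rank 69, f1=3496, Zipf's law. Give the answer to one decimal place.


Zipf's law: f(r) = f(1) / r
f(1) = 3496
f(69) = 3496 / 69
= 50.7 occurrences


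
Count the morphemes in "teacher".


Word: "teacher"
Morphemes: teach + -er
Each morpheme carries meaning
= 2 morphemes


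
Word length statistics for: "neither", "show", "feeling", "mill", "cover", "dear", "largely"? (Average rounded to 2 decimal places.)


Lengths: "neither"=7, "show"=4, "feeling"=7, "mill"=4, "cover"=5, "dear"=4, "largely"=7
Sum = 38, Count = 7
Average = 38/7 = 5.43
= avg=5.43, min=4, max=7


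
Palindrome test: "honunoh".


Word: "honunoh"
Reversed: "honunoh"
Forward == Backward? honunoh == honunoh
Palindrome = Yes


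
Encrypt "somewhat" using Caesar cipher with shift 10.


Word: "somewhat"
Shift: 10
Each letter → (letter + shift) mod 26:
  's' (18) + 10 = 2 → 'c'
  'o' (14) + 10 = 24 → 'y'
  'm' (12) + 10 = 22 → 'w'
  'e' (4) + 10 = 14 → 'o'
  'w' (22) + 10 = 6 → 'g'
  'h' (7) + 10 = 17 → 'r'
  'a' (0) + 10 = 10 → 'k'
  't' (19) + 10 = 3 → 'd'
Result = "cywogrkd"


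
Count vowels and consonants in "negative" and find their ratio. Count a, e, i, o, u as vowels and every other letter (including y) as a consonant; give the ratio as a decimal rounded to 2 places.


Word: "negative"
Vowels (a,e,i,o,u): 4
Consonants: 4
Ratio = 4/4
= 1.00


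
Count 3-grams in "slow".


Word: "slow" (length 4)
Number of 3-grams = length - 3 + 1 = 4 - 3 + 1
= 2


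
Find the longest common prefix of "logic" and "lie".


Word 1: "logic"
Word 2: "lie"
Comparing from start:
  Pos 0: 'l' == 'l'
  Pos 1: 'o' != 'i' (stop)
LCP = "l" (length 1)


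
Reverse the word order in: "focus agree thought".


Original: "focus agree thought"
Words (1..n): focus | agree | thought
Reversed (n..1): thought | agree | focus
Result = "thought agree focus"


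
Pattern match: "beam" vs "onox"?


Pattern of "beam": [0, 1, 2, 3]
Pattern of "onox": [0, 1, 0, 2]
Patterns do not match
Same pattern = No


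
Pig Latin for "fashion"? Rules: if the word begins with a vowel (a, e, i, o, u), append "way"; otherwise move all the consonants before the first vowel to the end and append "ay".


Word: "fashion"
Starts with consonant(s) → move to end, add 'ay'
Consonant cluster: "f"
Pig Latin = "ashionfay"


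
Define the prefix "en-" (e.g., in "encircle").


Prefix: en-
As in: encircle -> en- + circle
Meaning = cause to / put into


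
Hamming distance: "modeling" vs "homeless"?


Comparing character by character (same length = 8):
  Pos 0: 'm' vs 'h' !=
  Pos 1: 'o' vs 'o' =
  Pos 2: 'd' vs 'm' !=
  Pos 3: 'e' vs 'e' =
  Pos 4: 'l' vs 'l' =
  Pos 5: 'i' vs 'e' !=
  Pos 6: 'n' vs 's' !=
  Pos 7: 'g' vs 's' !=
Hamming distance = 5


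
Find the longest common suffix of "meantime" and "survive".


Word 1: "meantime"
Word 2: "survive"
Comparing from end:
  Pos -1: 'e' == 'e'
  Pos -2: 'm' != 'v' (stop)
LCS = "e" (length 1)


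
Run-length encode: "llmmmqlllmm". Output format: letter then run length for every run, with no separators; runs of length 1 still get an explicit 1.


String: "llmmmqlllmm"
Scanning for consecutive runs:
  'l' x 2
  'm' x 3
  'q' x 1
  'l' x 3
  'm' x 2
RLE = "l2m3q1l3m2"


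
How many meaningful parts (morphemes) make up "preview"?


Word: "preview"
Morphemes: pre- / view
Each morpheme carries meaning
= 2 morphemes


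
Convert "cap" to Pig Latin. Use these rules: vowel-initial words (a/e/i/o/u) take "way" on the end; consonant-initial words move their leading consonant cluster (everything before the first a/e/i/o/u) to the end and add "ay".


Word: "cap"
Starts with consonant(s) → move to end, add 'ay'
Consonant cluster: "c"
Pig Latin = "apcay"


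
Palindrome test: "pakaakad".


Word: "pakaakad"
Reversed: "dakaakap"
Forward == Backward? pakaakad != dakaakap
Palindrome = No


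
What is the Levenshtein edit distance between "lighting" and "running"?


Word 1: "lighting" (length 8)
Word 2: "running" (length 7)
One optimal edit sequence (insert/delete/substitute each cost 1):
  1. delete 'l'  (+1)
  2. substitute 'i' -> 'r'  (+1)
  3. substitute 'g' -> 'u'  (+1)
  4. substitute 'h' -> 'n'  (+1)
  5. substitute 't' -> 'n'  (+1)
  6. keep 'i'
  7. keep 'n'
  8. keep 'g'
Total edit operations: 5
Edit distance = 5


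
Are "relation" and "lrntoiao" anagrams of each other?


Word 1: "relation" → sorted: aeilnort
Word 2: "lrntoiao" → sorted: ailnoort
Same letters? aeilnort != ailnoort
Anagram = No


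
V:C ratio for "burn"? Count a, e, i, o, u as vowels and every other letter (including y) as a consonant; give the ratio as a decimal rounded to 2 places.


Word: "burn"
Vowels (a,e,i,o,u): 1
Consonants: 3
Ratio = 1/3
= 0.33


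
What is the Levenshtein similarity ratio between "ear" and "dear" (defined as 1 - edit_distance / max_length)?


Word 1: "ear" (length 3)
Word 2: "dear" (length 4)
One optimal edit sequence:
  1. insert 'd'  (+1)
  2. keep 'e'
  3. keep 'a'
  4. keep 'r'
Edit distance = 1
Max length = max(3, 4) = 4
Similarity = 1 - 1/4
= 0.7500


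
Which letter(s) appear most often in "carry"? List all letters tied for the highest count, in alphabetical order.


Word: "carry"
Letter counts:
  'a': 1
  'c': 1
  'r': 2
  'y': 1
Maximum count = 2
Most frequent = 'r' (2 times each)


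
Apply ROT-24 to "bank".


Word: "bank"
Shift: 24
Each letter → (letter + shift) mod 26:
  'b' (1) + 24 = 25 → 'z'
  'a' (0) + 24 = 24 → 'y'
  'n' (13) + 24 = 11 → 'l'
  'k' (10) + 24 = 8 → 'i'
Result = "zyli"


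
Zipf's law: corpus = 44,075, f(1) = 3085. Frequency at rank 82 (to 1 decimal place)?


Zipf's law: f(r) = f(1) / r
f(1) = 3085
f(82) = 3085 / 82
= 37.6 occurrences


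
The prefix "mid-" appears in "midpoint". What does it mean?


Prefix: mid-
Example: midpoint = mid- + point
Meaning = middle


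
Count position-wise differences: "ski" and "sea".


Comparing character by character (same length = 3):
  Pos 0: 's' vs 's' =
  Pos 1: 'k' vs 'e' !=
  Pos 2: 'i' vs 'a' !=
Hamming distance = 2


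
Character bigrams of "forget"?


Word: "forget" (length 6)
Number of bigrams = 6 - 2 + 1 = 5
  Position 0: "fo"
  Position 1: "or"
  Position 2: "rg"
  Position 3: "ge"
  Position 4: "et"
Bigrams = "fo", "or", "rg", "ge", "et"


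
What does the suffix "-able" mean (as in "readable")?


Suffix: -able
As in: readable -> read + -able
Meaning = capable of


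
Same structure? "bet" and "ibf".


Pattern of "bet": [0, 1, 2]
Pattern of "ibf": [0, 1, 2]
Patterns match
Same pattern = Yes


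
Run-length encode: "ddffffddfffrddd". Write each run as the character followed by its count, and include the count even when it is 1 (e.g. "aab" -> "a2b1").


String: "ddffffddfffrddd"
Scanning for consecutive runs:
  'd' x 2
  'f' x 4
  'd' x 2
  'f' x 3
  'r' x 1
  'd' x 3
RLE = "d2f4d2f3r1d3"


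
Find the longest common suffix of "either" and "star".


Word 1: "either"
Word 2: "star"
Comparing from end:
  Pos -1: 'r' == 'r'
  Pos -2: 'e' != 'a' (stop)
LCS = "r" (length 1)


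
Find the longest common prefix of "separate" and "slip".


Word 1: "separate"
Word 2: "slip"
Comparing from start:
  Pos 0: 's' == 's'
  Pos 1: 'e' != 'l' (stop)
LCP = "s" (length 1)


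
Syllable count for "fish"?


Word: "fish"
Syllable breakdown: fish
Counting: 1 part
= 1 syllable


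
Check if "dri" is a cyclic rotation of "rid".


Word: "rid", Candidate: "dri"
Method: check if candidate is substring of word+word
"ridrid" contains "dri"? Yes
Is rotation = Yes


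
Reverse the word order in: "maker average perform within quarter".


Original: "maker average perform within quarter"
Words (1..n): maker | average | perform | within | quarter
Reversed (n..1): quarter | within | perform | average | maker
Result = "quarter within perform average maker"


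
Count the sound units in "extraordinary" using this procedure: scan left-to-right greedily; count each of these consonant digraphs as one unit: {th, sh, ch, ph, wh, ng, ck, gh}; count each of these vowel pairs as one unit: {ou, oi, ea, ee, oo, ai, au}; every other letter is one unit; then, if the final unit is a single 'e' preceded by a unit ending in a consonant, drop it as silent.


Word: "extraordinary" (13 letters)
Left-to-right scan:
  [1] 'e' (letter)
  [2] 'x' (letter)
  [3] 't' (letter)
  [4] 'r' (letter)
  [5] 'a' (letter)
  [6] 'o' (letter)
  [7] 'r' (letter)
  [8] 'd' (letter)
  [9] 'i' (letter)
  [10] 'n' (letter)
  [11] 'a' (letter)
  [12] 'r' (letter)
  [13] 'y' (letter)
Units from scan: 13
Sound units = 13 units


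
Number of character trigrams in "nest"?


Word: "nest" (length 4)
Number of 3-grams = length - 3 + 1 = 4 - 3 + 1
= 2


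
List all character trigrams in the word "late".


Word: "late" (length 4)
Number of trigrams = 4 - 3 + 1 = 2
  Position 0: "lat"
  Position 1: "ate"
Trigrams = "lat", "ate"


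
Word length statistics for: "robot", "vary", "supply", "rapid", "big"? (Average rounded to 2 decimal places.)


Lengths: "robot"=5, "vary"=4, "supply"=6, "rapid"=5, "big"=3
Sum = 23, Count = 5
Average = 23/5 = 4.60
= avg=4.60, min=3, max=6


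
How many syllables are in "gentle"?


Word: "gentle"
Syllable breakdown: gen-tle
Counting: 2 parts
= 2 syllables


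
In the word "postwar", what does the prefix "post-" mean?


Prefix: post-
As in: postwar -> post- + war
Meaning = after


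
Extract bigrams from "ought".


Word: "ought" (length 5)
Number of bigrams = 5 - 2 + 1 = 4
  Position 0: "ou"
  Position 1: "ug"
  Position 2: "gh"
  Position 3: "ht"
Bigrams = "ou", "ug", "gh", "ht"


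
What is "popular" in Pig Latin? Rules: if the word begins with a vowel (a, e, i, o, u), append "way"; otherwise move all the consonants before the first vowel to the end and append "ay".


Word: "popular"
Starts with consonant(s) → move to end, add 'ay'
Consonant cluster: "p"
Pig Latin = "opularpay"


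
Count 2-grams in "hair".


Word: "hair" (length 4)
Number of 2-grams = length - 2 + 1 = 4 - 2 + 1
= 3


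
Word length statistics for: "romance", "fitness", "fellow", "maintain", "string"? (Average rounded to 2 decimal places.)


Lengths: "romance"=7, "fitness"=7, "fellow"=6, "maintain"=8, "string"=6
Sum = 34, Count = 5
Average = 34/5 = 6.80
= avg=6.80, min=6, max=8


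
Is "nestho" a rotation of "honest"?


Word: "honest", Candidate: "nestho"
Method: check if candidate is substring of word+word
"honesthonest" contains "nestho"? Yes
Is rotation = Yes


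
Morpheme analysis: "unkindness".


Word: "unkindness"
Morphemes: un- + kind + -ness
Each morpheme carries meaning
= 3 morphemes


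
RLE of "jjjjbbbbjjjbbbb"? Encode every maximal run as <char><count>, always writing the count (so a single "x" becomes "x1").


String: "jjjjbbbbjjjbbbb"
Scanning for consecutive runs:
  'j' x 4
  'b' x 4
  'j' x 3
  'b' x 4
RLE = "j4b4j3b4"


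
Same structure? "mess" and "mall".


Pattern of "mess": [0, 1, 2, 2]
Pattern of "mall": [0, 1, 2, 2]
Patterns match
Same pattern = Yes


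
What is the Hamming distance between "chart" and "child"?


Comparing character by character (same length = 5):
  Pos 0: 'c' vs 'c' =
  Pos 1: 'h' vs 'h' =
  Pos 2: 'a' vs 'i' !=
  Pos 3: 'r' vs 'l' !=
  Pos 4: 't' vs 'd' !=
Hamming distance = 3


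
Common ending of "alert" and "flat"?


Word 1: "alert"
Word 2: "flat"
Comparing from end:
  Pos -1: 't' == 't'
  Pos -2: 'r' != 'a' (stop)
LCS = "t" (length 1)


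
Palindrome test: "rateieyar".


Word: "rateieyar"
Reversed: "rayeietar"
Forward == Backward? rateieyar != rayeietar
Palindrome = No


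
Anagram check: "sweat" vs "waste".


Word 1: "sweat" → sorted: aestw
Word 2: "waste" → sorted: aestw
Same letters? aestw == aestw
Anagram = Yes


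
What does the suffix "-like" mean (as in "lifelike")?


Suffix: -like
Example: lifelike = life + -like
Meaning = resembling


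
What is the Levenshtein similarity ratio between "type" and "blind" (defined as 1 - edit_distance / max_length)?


Word 1: "type" (length 4)
Word 2: "blind" (length 5)
One optimal edit sequence:
  1. insert 'b'  (+1)
  2. substitute 't' -> 'l'  (+1)
  3. substitute 'y' -> 'i'  (+1)
  4. substitute 'p' -> 'n'  (+1)
  5. substitute 'e' -> 'd'  (+1)
Edit distance = 5
Max length = max(4, 5) = 5
Similarity = 1 - 5/5
= 0.0000


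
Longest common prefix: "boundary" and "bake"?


Word 1: "boundary"
Word 2: "bake"
Comparing from start:
  Pos 0: 'b' == 'b'
  Pos 1: 'o' != 'a' (stop)
LCP = "b" (length 1)


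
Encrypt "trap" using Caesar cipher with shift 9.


Word: "trap"
Shift: 9
Each letter → (letter + shift) mod 26:
  't' (19) + 9 = 2 → 'c'
  'r' (17) + 9 = 0 → 'a'
  'a' (0) + 9 = 9 → 'j'
  'p' (15) + 9 = 24 → 'y'
Result = "cajy"


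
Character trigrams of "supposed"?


Word: "supposed" (length 8)
Number of trigrams = 8 - 3 + 1 = 6
  Position 0: "sup"
  Position 1: "upp"
  Position 2: "ppo"
  Position 3: "pos"
  Position 4: "ose"
  Position 5: "sed"
Trigrams = "sup", "upp", "ppo", "pos", "ose", "sed"


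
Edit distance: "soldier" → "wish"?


Word 1: "soldier" (length 7)
Word 2: "wish" (length 4)
One optimal edit sequence (insert/delete/substitute each cost 1):
  1. delete 's'  (+1)
  2. delete 'o'  (+1)
  3. delete 'l'  (+1)
  4. substitute 'd' -> 'w'  (+1)
  5. keep 'i'
  6. substitute 'e' -> 's'  (+1)
  7. substitute 'r' -> 'h'  (+1)
Total edit operations: 6
Edit distance = 6


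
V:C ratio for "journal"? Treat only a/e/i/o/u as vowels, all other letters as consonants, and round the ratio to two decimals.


Word: "journal"
Vowels (a,e,i,o,u): 3
Consonants: 4
Ratio = 3/4
= 0.75


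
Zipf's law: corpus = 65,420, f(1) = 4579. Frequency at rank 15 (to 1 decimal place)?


Zipf's law: f(r) = f(1) / r
f(1) = 4579
f(15) = 4579 / 15
= 305.3 occurrences


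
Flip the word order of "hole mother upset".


Original: "hole mother upset"
Words (1..n): hole | mother | upset
Reversed (n..1): upset | mother | hole
Result = "upset mother hole"


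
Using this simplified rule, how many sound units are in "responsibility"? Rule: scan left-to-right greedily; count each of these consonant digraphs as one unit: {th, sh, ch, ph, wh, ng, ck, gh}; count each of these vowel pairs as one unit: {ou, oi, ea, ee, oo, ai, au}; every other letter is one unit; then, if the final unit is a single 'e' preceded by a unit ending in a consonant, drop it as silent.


Word: "responsibility" (14 letters)
Left-to-right scan:
  [1] 'r' (letter)
  [2] 'e' (letter)
  [3] 's' (letter)
  [4] 'p' (letter)
  [5] 'o' (letter)
  [6] 'n' (letter)
  [7] 's' (letter)
  [8] 'i' (letter)
  [9] 'b' (letter)
  [10] 'i' (letter)
  [11] 'l' (letter)
  [12] 'i' (letter)
  [13] 't' (letter)
  [14] 'y' (letter)
Units from scan: 14
Sound units = 14 units


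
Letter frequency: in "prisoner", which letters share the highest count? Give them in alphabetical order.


Word: "prisoner"
Letter counts:
  'e': 1
  'i': 1
  'n': 1
  'o': 1
  'p': 1
  'r': 2
  's': 1
Maximum count = 2
Most frequent = 'r' (2 times each)


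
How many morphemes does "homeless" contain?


Word: "homeless"
Morphemes: home + -less
Each morpheme carries meaning
= 2 morphemes


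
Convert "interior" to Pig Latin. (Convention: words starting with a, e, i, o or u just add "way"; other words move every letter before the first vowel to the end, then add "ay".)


Word: "interior"
Starts with vowel → add 'way'
Pig Latin = "interiorway"


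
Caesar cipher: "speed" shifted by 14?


Word: "speed"
Shift: 14
Each letter → (letter + shift) mod 26:
  's' (18) + 14 = 6 → 'g'
  'p' (15) + 14 = 3 → 'd'
  'e' (4) + 14 = 18 → 's'
  'e' (4) + 14 = 18 → 's'
  'd' (3) + 14 = 17 → 'r'
Result = "gdssr"


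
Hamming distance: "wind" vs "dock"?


Comparing character by character (same length = 4):
  Pos 0: 'w' vs 'd' !=
  Pos 1: 'i' vs 'o' !=
  Pos 2: 'n' vs 'c' !=
  Pos 3: 'd' vs 'k' !=
Hamming distance = 4


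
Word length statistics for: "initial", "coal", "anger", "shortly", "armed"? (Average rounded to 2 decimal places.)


Lengths: "initial"=7, "coal"=4, "anger"=5, "shortly"=7, "armed"=5
Sum = 28, Count = 5
Average = 28/5 = 5.60
= avg=5.60, min=4, max=7


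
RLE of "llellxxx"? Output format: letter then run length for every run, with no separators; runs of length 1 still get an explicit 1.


String: "llellxxx"
Scanning for consecutive runs:
  'l' x 2
  'e' x 1
  'l' x 2
  'x' x 3
RLE = "l2e1l2x3"


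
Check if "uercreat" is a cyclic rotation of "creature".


Word: "creature", Candidate: "uercreat"
Method: check if candidate is substring of word+word
"creaturecreature" contains "uercreat"? No
Is rotation = No


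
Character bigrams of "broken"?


Word: "broken" (length 6)
Number of bigrams = 6 - 2 + 1 = 5
  Position 0: "br"
  Position 1: "ro"
  Position 2: "ok"
  Position 3: "ke"
  Position 4: "en"
Bigrams = "br", "ro", "ok", "ke", "en"


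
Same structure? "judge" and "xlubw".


Pattern of "judge": [0, 1, 2, 3, 4]
Pattern of "xlubw": [0, 1, 2, 3, 4]
Patterns match
Same pattern = Yes


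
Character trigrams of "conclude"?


Word: "conclude" (length 8)
Number of trigrams = 8 - 3 + 1 = 6
  Position 0: "con"
  Position 1: "onc"
  Position 2: "ncl"
  Position 3: "clu"
  Position 4: "lud"
  Position 5: "ude"
Trigrams = "con", "onc", "ncl", "clu", "lud", "ude"


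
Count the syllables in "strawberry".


Word: "strawberry"
Syllable breakdown: straw-ber-ry
Counting: 3 parts
= 3 syllables


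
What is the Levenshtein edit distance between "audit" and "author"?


Word 1: "audit" (length 5)
Word 2: "author" (length 6)
One optimal edit sequence (insert/delete/substitute each cost 1):
  1. keep 'a'
  2. keep 'u'
  3. insert 't'  (+1)
  4. substitute 'd' -> 'h'  (+1)
  5. substitute 'i' -> 'o'  (+1)
  6. substitute 't' -> 'r'  (+1)
Total edit operations: 4
Edit distance = 4


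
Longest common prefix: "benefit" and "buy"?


Word 1: "benefit"
Word 2: "buy"
Comparing from start:
  Pos 0: 'b' == 'b'
  Pos 1: 'e' != 'u' (stop)
LCP = "b" (length 1)


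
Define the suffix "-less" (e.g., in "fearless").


Suffix: -less
As in: fearless -> fear + -less
Meaning = without


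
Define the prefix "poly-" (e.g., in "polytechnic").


Prefix: poly-
Example: polytechnic = poly- + technic
Meaning = many


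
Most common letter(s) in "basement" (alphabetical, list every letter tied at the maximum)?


Word: "basement"
Letter counts:
  'a': 1
  'b': 1
  'e': 2
  'm': 1
  'n': 1
  's': 1
  't': 1
Maximum count = 2
Most frequent = 'e' (2 times each)


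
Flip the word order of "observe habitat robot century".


Original: "observe habitat robot century"
Words (1..n): observe | habitat | robot | century
Reversed (n..1): century | robot | habitat | observe
Result = "century robot habitat observe"


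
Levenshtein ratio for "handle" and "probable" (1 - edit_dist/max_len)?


Word 1: "handle" (length 6)
Word 2: "probable" (length 8)
One optimal edit sequence:
  1. insert 'p'  (+1)
  2. insert 'r'  (+1)
  3. substitute 'h' -> 'o'  (+1)
  4. substitute 'a' -> 'b'  (+1)
  5. substitute 'n' -> 'a'  (+1)
  6. substitute 'd' -> 'b'  (+1)
  7. keep 'l'
  8. keep 'e'
Edit distance = 6
Max length = max(6, 8) = 8
Similarity = 1 - 6/8
= 0.2500


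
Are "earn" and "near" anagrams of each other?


Word 1: "earn" → sorted: aenr
Word 2: "near" → sorted: aenr
Same letters? aenr == aenr
Anagram = Yes


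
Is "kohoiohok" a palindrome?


Word: "kohoiohok"
Reversed: "kohoiohok"
Forward == Backward? kohoiohok == kohoiohok
Palindrome = Yes


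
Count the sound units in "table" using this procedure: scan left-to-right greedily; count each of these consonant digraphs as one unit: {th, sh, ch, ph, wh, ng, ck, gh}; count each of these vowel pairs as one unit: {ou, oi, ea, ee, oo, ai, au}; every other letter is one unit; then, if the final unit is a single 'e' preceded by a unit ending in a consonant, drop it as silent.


Word: "table" (5 letters)
Left-to-right scan:
  [1] 't' (letter)
  [2] 'a' (letter)
  [3] 'b' (letter)
  [4] 'l' (letter)
  [5] 'e' (letter)
Units from scan: 5
Final unit is 'e' after a consonant -> drop as silent (-1)
Sound units = 4 units


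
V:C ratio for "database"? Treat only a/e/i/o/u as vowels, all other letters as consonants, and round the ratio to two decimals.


Word: "database"
Vowels (a,e,i,o,u): 4
Consonants: 4
Ratio = 4/4
= 1.00


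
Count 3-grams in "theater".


Word: "theater" (length 7)
Number of 3-grams = length - 3 + 1 = 7 - 3 + 1
= 5


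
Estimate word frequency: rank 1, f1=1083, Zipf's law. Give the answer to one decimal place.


Zipf's law: f(r) = f(1) / r
f(1) = 1083
f(1) = 1083 / 1
= 1083.0 occurrences


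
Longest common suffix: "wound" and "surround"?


Word 1: "wound"
Word 2: "surround"
Comparing from end:
  Pos -1: 'd' == 'd'
  Pos -2: 'n' == 'n'
  Pos -3: 'u' == 'u'
  Pos -4: 'o' == 'o'
  Pos -5: 'w' != 'r' (stop)
LCS = "ound" (length 4)


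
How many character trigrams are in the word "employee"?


Word: "employee" (length 8)
Number of 3-grams = length - 3 + 1 = 8 - 3 + 1
= 6


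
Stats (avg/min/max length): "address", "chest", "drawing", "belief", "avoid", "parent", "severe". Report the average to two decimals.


Lengths: "address"=7, "chest"=5, "drawing"=7, "belief"=6, "avoid"=5, "parent"=6, "severe"=6
Sum = 42, Count = 7
Average = 42/7 = 6.00
= avg=6.00, min=5, max=7


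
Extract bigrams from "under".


Word: "under" (length 5)
Number of bigrams = 5 - 2 + 1 = 4
  Position 0: "un"
  Position 1: "nd"
  Position 2: "de"
  Position 3: "er"
Bigrams = "un", "nd", "de", "er"


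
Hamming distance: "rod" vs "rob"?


Comparing character by character (same length = 3):
  Pos 0: 'r' vs 'r' =
  Pos 1: 'o' vs 'o' =
  Pos 2: 'd' vs 'b' !=
Hamming distance = 1


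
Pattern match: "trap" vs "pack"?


Pattern of "trap": [0, 1, 2, 3]
Pattern of "pack": [0, 1, 2, 3]
Patterns match
Same pattern = Yes


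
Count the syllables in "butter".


Word: "butter"
Syllable breakdown: but / ter
Counting: 2 parts
= 2 syllables


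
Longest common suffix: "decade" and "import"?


Word 1: "decade"
Word 2: "import"
Comparing from end:
  Pos -1: 'e' != 't' (stop)
LCS = "" (length 0)


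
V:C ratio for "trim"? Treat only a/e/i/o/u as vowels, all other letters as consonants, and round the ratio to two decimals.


Word: "trim"
Vowels (a,e,i,o,u): 1
Consonants: 3
Ratio = 1/3
= 0.33


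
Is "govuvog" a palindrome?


Word: "govuvog"
Reversed: "govuvog"
Forward == Backward? govuvog == govuvog
Palindrome = Yes


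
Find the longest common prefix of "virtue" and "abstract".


Word 1: "virtue"
Word 2: "abstract"
Comparing from start:
  Pos 0: 'v' != 'a' (stop)
LCP = "" (length 0)


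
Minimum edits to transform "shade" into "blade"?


Word 1: "shade" (length 5)
Word 2: "blade" (length 5)
One optimal edit sequence (insert/delete/substitute each cost 1):
  1. substitute 's' -> 'b'  (+1)
  2. substitute 'h' -> 'l'  (+1)
  3. keep 'a'
  4. keep 'd'
  5. keep 'e'
Total edit operations: 2
Edit distance = 2


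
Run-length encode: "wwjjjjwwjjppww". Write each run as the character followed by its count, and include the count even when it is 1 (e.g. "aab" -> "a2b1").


String: "wwjjjjwwjjppww"
Scanning for consecutive runs:
  'w' x 2
  'j' x 4
  'w' x 2
  'j' x 2
  'p' x 2
  'w' x 2
RLE = "w2j4w2j2p2w2"


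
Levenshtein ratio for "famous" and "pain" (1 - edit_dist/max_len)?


Word 1: "famous" (length 6)
Word 2: "pain" (length 4)
One optimal edit sequence:
  1. substitute 'f' -> 'p'  (+1)
  2. keep 'a'
  3. delete 'm'  (+1)
  4. delete 'o'  (+1)
  5. substitute 'u' -> 'i'  (+1)
  6. substitute 's' -> 'n'  (+1)
Edit distance = 5
Max length = max(6, 4) = 6
Similarity = 1 - 5/6
= 0.1667


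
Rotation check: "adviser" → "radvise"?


Word: "adviser", Candidate: "radvise"
Method: check if candidate is substring of word+word
"adviseradviser" contains "radvise"? Yes
Is rotation = Yes


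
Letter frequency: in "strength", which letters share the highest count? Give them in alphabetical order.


Word: "strength"
Letter counts:
  'e': 1
  'g': 1
  'h': 1
  'n': 1
  'r': 1
  's': 1
  't': 2
Maximum count = 2
Most frequent = 't' (2 times each)


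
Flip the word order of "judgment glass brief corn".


Original: "judgment glass brief corn"
Words (1..n): judgment | glass | brief | corn
Reversed (n..1): corn | brief | glass | judgment
Result = "corn brief glass judgment"


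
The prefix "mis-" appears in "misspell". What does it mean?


Prefix: mis-
Example: misspell = mis- + spell
Meaning = wrongly


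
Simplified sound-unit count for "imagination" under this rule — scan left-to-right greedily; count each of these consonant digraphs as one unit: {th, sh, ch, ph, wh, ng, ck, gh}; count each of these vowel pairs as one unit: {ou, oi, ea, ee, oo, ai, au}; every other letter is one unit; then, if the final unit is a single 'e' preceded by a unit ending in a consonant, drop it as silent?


Word: "imagination" (11 letters)
Left-to-right scan:
  [1] 'i' (letter)
  [2] 'm' (letter)
  [3] 'a' (letter)
  [4] 'g' (letter)
  [5] 'i' (letter)
  [6] 'n' (letter)
  [7] 'a' (letter)
  [8] 't' (letter)
  [9] 'i' (letter)
  [10] 'o' (letter)
  [11] 'n' (letter)
Units from scan: 11
Sound units = 11 units


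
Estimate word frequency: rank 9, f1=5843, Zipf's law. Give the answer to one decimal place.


Zipf's law: f(r) = f(1) / r
f(1) = 5843
f(9) = 5843 / 9
= 649.2 occurrences


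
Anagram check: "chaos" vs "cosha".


Word 1: "chaos" → sorted: achos
Word 2: "cosha" → sorted: achos
Same letters? achos == achos
Anagram = Yes


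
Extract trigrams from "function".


Word: "function" (length 8)
Number of trigrams = 8 - 3 + 1 = 6
  Position 0: "fun"
  Position 1: "unc"
  Position 2: "nct"
  Position 3: "cti"
  Position 4: "tio"
  Position 5: "ion"
Trigrams = "fun", "unc", "nct", "cti", "tio", "ion"


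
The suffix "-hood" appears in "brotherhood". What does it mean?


Suffix: -hood
As in: brotherhood -> brother + -hood
Meaning = state / condition


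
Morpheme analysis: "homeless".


Word: "homeless"
Morphemes: home + -less
Each morpheme carries meaning
= 2 morphemes


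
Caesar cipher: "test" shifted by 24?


Word: "test"
Shift: 24
Each letter → (letter + shift) mod 26:
  't' (19) + 24 = 17 → 'r'
  'e' (4) + 24 = 2 → 'c'
  's' (18) + 24 = 16 → 'q'
  't' (19) + 24 = 17 → 'r'
Result = "rcqr"


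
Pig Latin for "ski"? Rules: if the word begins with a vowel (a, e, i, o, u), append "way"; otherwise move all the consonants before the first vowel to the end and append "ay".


Word: "ski"
Starts with consonant(s) → move to end, add 'ay'
Consonant cluster: "sk"
Pig Latin = "iskay"


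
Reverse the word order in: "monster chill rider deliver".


Original: "monster chill rider deliver"
Words (1..n): monster | chill | rider | deliver
Reversed (n..1): deliver | rider | chill | monster
Result = "deliver rider chill monster"


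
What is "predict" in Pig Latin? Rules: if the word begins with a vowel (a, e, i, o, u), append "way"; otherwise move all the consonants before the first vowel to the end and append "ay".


Word: "predict"
Starts with consonant(s) → move to end, add 'ay'
Consonant cluster: "pr"
Pig Latin = "edictpray"


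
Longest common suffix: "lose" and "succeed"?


Word 1: "lose"
Word 2: "succeed"
Comparing from end:
  Pos -1: 'e' != 'd' (stop)
LCS = "" (length 0)


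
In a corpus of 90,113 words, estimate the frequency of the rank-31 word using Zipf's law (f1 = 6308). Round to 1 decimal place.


Zipf's law: f(r) = f(1) / r
f(1) = 6308
f(31) = 6308 / 31
= 203.5 occurrences


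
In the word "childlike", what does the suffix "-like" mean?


Suffix: -like
Example: childlike (child + -like)
Meaning = resembling


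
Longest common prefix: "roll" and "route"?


Word 1: "roll"
Word 2: "route"
Comparing from start:
  Pos 0: 'r' == 'r'
  Pos 1: 'o' == 'o'
  Pos 2: 'l' != 'u' (stop)
LCP = "ro" (length 2)


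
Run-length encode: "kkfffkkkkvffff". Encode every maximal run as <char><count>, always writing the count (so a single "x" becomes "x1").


String: "kkfffkkkkvffff"
Scanning for consecutive runs:
  'k' x 2
  'f' x 3
  'k' x 4
  'v' x 1
  'f' x 4
RLE = "k2f3k4v1f4"


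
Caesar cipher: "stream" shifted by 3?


Word: "stream"
Shift: 3
Each letter → (letter + shift) mod 26:
  's' (18) + 3 = 21 → 'v'
  't' (19) + 3 = 22 → 'w'
  'r' (17) + 3 = 20 → 'u'
  'e' (4) + 3 = 7 → 'h'
  'a' (0) + 3 = 3 → 'd'
  'm' (12) + 3 = 15 → 'p'
Result = "vwuhdp"


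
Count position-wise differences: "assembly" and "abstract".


Comparing character by character (same length = 8):
  Pos 0: 'a' vs 'a' =
  Pos 1: 's' vs 'b' !=
  Pos 2: 's' vs 's' =
  Pos 3: 'e' vs 't' !=
  Pos 4: 'm' vs 'r' !=
  Pos 5: 'b' vs 'a' !=
  Pos 6: 'l' vs 'c' !=
  Pos 7: 'y' vs 't' !=
Hamming distance = 6


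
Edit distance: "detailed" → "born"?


Word 1: "detailed" (length 8)
Word 2: "born" (length 4)
One optimal edit sequence (insert/delete/substitute each cost 1):
  1. delete 'd'  (+1)
  2. delete 'e'  (+1)
  3. delete 't'  (+1)
  4. delete 'a'  (+1)
  5. substitute 'i' -> 'b'  (+1)
  6. substitute 'l' -> 'o'  (+1)
  7. substitute 'e' -> 'r'  (+1)
  8. substitute 'd' -> 'n'  (+1)
Total edit operations: 8
Edit distance = 8


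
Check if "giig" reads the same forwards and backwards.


Word: "giig"
Reversed: "giig"
Forward == Backward? giig == giig
Palindrome = Yes


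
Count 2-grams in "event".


Word: "event" (length 5)
Number of 2-grams = length - 2 + 1 = 5 - 2 + 1
= 4


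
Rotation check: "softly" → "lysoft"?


Word: "softly", Candidate: "lysoft"
Method: check if candidate is substring of word+word
"softlysoftly" contains "lysoft"? Yes
Is rotation = Yes


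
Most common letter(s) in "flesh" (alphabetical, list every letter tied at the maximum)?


Word: "flesh"
Letter counts:
  'e': 1
  'f': 1
  'h': 1
  'l': 1
  's': 1
Maximum count = 1
Most frequent = 'e', 'f', 'h', 'l', 's' (1 time each)


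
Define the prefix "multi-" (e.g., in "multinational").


Prefix: multi-
Example: multinational = multi- + national
Meaning = many


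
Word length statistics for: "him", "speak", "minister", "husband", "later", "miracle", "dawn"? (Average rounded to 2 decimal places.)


Lengths: "him"=3, "speak"=5, "minister"=8, "husband"=7, "later"=5, "miracle"=7, "dawn"=4
Sum = 39, Count = 7
Average = 39/7 = 5.57
= avg=5.57, min=3, max=8


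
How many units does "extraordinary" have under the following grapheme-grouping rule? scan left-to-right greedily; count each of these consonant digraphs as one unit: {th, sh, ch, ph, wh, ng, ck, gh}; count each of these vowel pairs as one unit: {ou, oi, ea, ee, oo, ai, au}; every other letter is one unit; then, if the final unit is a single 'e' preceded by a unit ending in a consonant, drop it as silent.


Word: "extraordinary" (13 letters)
Left-to-right scan:
  [1] 'e' (letter)
  [2] 'x' (letter)
  [3] 't' (letter)
  [4] 'r' (letter)
  [5] 'a' (letter)
  [6] 'o' (letter)
  [7] 'r' (letter)
  [8] 'd' (letter)
  [9] 'i' (letter)
  [10] 'n' (letter)
  [11] 'a' (letter)
  [12] 'r' (letter)
  [13] 'y' (letter)
Units from scan: 13
Sound units = 13 units


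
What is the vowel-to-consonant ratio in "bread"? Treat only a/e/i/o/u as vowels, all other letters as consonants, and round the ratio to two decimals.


Word: "bread"
Vowels (a,e,i,o,u): 2
Consonants: 3
Ratio = 2/3
= 0.67


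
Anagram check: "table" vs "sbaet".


Word 1: "table" → sorted: abelt
Word 2: "sbaet" → sorted: abest
Same letters? abelt != abest
Anagram = No


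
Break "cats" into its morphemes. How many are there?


Word: "cats"
Morphemes: cat + -s
Each morpheme carries meaning
= 2 morphemes


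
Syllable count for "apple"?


Word: "apple"
Syllable breakdown: ap / ple
Counting: 2 parts
= 2 syllables


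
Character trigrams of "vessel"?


Word: "vessel" (length 6)
Number of trigrams = 6 - 3 + 1 = 4
  Position 0: "ves"
  Position 1: "ess"
  Position 2: "sse"
  Position 3: "sel"
Trigrams = "ves", "ess", "sse", "sel"
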